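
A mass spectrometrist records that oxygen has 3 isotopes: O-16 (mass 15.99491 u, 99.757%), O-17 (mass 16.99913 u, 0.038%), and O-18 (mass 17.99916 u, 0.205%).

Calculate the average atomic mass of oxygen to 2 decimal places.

The abundance-weighted mean is 0.99757 × 15.99491 + 0.00038 × 16.99913 + 0.00205 × 17.99916
= 15.956042 + 0.006460 + 0.036898 = 15.999400 u

16.00 u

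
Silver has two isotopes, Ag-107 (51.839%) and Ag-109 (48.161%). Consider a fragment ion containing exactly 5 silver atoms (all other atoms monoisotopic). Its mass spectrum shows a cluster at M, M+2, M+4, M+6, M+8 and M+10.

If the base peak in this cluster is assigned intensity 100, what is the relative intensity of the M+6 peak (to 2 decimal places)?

92.90

Term probabilities: M 0.0374, M+2 0.1739, M+4 0.3231, M+6 0.3002, M+8 0.1394, M+10 0.0259. Base peak = M+4.
P(M+4) = C(5,2) × 0.51839^3 × 0.48161^2 = 10 × 0.13930601 × 0.23194819 = 0.323118 (base)
P(M+6) = C(5,3) × 0.51839^2 × 0.48161^3 = 10 × 0.26872819 × 0.11170857 = 0.300192
Relative intensity = 0.300192 / 0.323118 × 100 = 92.90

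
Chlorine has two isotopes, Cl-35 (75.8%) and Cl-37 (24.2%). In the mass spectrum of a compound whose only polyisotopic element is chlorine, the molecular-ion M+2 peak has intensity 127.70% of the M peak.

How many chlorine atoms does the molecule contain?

With n Cl atoms, P(M+2)/P(M) = C(n,1)·p^(n−1)q / p^n = n·q/p = n · 0.242/0.758.
n = 1.2770 × 0.758/0.242 = 4.00 ≈ 4

4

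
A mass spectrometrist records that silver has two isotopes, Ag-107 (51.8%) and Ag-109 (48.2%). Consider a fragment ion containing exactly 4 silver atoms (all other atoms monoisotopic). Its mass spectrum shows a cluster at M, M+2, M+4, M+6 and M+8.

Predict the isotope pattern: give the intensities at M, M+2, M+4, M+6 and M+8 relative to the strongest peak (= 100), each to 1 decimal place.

Expanding (0.518 + 0.482)^4:
P(M) = 0.518^4 = 0.071998
P(M+2) = 4 × 0.518^3 × 0.482^1 = 0.267976
P(M+4) = 6 × 0.518^2 × 0.482^2 = 0.374029
P(M+6) = 4 × 0.518^1 × 0.482^3 = 0.232023
P(M+8) = 0.482^4 = 0.053974
The M+4 peak is largest (0.374029); scaling to 100 gives 19.2 : 71.6 : 100.0 : 62.0 : 14.4.

19.2 : 71.6 : 100.0 : 62.0 : 14.4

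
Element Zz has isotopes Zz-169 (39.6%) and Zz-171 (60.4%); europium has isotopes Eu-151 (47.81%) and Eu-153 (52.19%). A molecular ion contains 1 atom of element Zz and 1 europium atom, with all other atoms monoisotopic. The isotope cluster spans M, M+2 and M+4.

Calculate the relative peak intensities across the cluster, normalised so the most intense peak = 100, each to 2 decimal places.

Element Zz pattern (n=1): 0.3960 : 0.6040
Europium pattern (n=1): 0.4781 : 0.5219
Convolve the two distributions (both contribute in 2-u steps):
  M: 0.3960×0.4781 = 0.189328
  M+2: 0.3960×0.5219 + 0.6040×0.4781 = 0.495445
  M+4: 0.6040×0.5219 = 0.315228
Scale to base peak (0.495445) = 100: 38.21 : 100.00 : 63.63

38.21 : 100.00 : 63.63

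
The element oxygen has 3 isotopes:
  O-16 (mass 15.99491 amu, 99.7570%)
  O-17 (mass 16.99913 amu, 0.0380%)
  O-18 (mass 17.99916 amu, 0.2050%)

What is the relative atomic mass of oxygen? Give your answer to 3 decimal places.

15.999 amu

The abundance-weighted mean is 0.997570 × 15.99491 + 0.000380 × 16.99913 + 0.002050 × 17.99916
= 15.956042 + 0.006460 + 0.036898 = 15.999400 amu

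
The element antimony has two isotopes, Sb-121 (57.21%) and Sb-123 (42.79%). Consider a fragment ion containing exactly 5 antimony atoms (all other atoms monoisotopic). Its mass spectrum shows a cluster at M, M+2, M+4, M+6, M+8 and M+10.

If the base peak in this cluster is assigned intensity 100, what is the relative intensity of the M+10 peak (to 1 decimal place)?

Binomial terms of (0.5721 + 0.4279)^5: M 0.0613, M+2 0.2292, M+4 0.3428, M+6 0.2564, M+8 0.0959, M+10 0.0143 → M+4 is the base peak.
P(M+4) = C(5,2) × 0.5721^3 × 0.4279^2 = 10 × 0.18724742 × 0.18309841 = 0.342847 (base)
P(M+10) = C(5,5) × 0.5721^0 × 0.4279^5 = 1 × 1.0000 × 0.01434536 = 0.014345
Relative intensity = 0.014345 / 0.342847 × 100 = 4.2

4.2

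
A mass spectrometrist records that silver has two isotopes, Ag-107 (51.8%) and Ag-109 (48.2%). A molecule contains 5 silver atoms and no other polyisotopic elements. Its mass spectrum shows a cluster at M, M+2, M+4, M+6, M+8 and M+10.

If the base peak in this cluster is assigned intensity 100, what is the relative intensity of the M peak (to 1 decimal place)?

11.5

Term probabilities: M 0.0373, M+2 0.1735, M+4 0.3229, M+6 0.3005, M+8 0.1398, M+10 0.0260. Base peak = M+4.
P(M+4) = C(5,2) × 0.518^3 × 0.482^2 = 10 × 0.13899183 × 0.232324 = 0.322911 (base)
P(M) = C(5,0) × 0.518^5 × 0.482^0 = 1 × 0.03729484 × 1.0000 = 0.037295
Relative intensity = 0.037295 / 0.322911 × 100 = 11.5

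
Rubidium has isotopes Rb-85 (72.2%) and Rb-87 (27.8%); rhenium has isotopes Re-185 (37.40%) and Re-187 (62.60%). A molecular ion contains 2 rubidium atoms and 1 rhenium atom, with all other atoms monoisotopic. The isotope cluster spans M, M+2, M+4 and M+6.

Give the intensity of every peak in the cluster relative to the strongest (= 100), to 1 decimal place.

40.9 : 100.0 : 58.8 : 10.2

Rubidium pattern (n=2): 0.521284 : 0.401432 : 0.077284
Rhenium pattern (n=1): 0.3740 : 0.6260
Convolve the two distributions (both contribute in 2-u steps):
  M: 0.521284×0.3740 = 0.194960
  M+2: 0.521284×0.6260 + 0.401432×0.3740 = 0.476459
  M+4: 0.401432×0.6260 + 0.077284×0.3740 = 0.280201
  M+6: 0.077284×0.6260 = 0.048380
Scale to base peak (0.476459) = 100: 40.9 : 100.0 : 58.8 : 10.2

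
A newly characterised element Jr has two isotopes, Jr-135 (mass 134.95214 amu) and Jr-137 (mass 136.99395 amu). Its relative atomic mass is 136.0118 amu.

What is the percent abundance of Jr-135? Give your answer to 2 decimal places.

Writing the weighted mean with unknown fraction x of Jr-135:
134.95214·x + 136.99395·(1 − x) = 136.0118
(134.95214 − 136.99395)·x = 136.0118 − 136.99395
x = -0.98215 / -2.04181 = 0.48102 → 48.10% Jr-135, 51.90% Jr-137.

48.10%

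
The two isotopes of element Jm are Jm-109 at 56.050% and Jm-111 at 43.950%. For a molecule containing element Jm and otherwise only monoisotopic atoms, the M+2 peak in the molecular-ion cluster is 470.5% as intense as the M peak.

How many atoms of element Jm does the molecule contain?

The M+2/M ratio from n Jm atoms is n · q/p = n · 0.43950/0.56050.
n = 4.705 × 0.56050/0.43950 = 6.00 ≈ 6

6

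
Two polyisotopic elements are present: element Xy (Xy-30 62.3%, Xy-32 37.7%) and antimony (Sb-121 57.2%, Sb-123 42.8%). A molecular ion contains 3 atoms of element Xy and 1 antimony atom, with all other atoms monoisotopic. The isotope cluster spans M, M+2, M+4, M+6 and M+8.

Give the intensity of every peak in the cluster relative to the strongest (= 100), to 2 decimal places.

Element Xy pattern (n=3): 0.24180437 : 0.4389739 : 0.2656391 : 0.05358263
Antimony pattern (n=1): 0.5720 : 0.4280
Convolve the two distributions (both contribute in 2-u steps):
  M: 0.24180437×0.5720 = 0.138312
  M+2: 0.24180437×0.4280 + 0.4389739×0.5720 = 0.354585
  M+4: 0.4389739×0.4280 + 0.2656391×0.5720 = 0.339826
  M+6: 0.2656391×0.4280 + 0.05358263×0.5720 = 0.144343
  M+8: 0.05358263×0.4280 = 0.022933
Scale to base peak (0.354585) = 100: 39.01 : 100.00 : 95.84 : 40.71 : 6.47

39.01 : 100.00 : 95.84 : 40.71 : 6.47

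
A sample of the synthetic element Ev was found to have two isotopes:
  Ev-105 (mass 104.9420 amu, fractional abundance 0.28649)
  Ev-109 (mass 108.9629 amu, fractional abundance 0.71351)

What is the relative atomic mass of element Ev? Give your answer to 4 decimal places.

107.8110 amu

The abundance-weighted mean is 0.28649 × 104.9420 + 0.71351 × 108.9629
= 30.06483 + 77.74612 = 107.81095 amu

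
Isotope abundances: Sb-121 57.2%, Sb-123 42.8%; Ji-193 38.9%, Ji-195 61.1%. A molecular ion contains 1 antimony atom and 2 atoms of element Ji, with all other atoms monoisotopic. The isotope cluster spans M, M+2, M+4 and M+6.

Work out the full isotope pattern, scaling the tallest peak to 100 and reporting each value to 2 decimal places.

Antimony pattern (n=1): 0.5720 : 0.4280
Element Ji pattern (n=2): 0.151321 : 0.475358 : 0.373321
Convolve the two distributions (both contribute in 2-u steps):
  M: 0.5720×0.151321 = 0.086556
  M+2: 0.5720×0.475358 + 0.4280×0.151321 = 0.336670
  M+4: 0.5720×0.373321 + 0.4280×0.475358 = 0.416993
  M+6: 0.4280×0.373321 = 0.159781
Scale to base peak (0.416993) = 100: 20.76 : 80.74 : 100.00 : 38.32

20.76 : 80.74 : 100.00 : 38.32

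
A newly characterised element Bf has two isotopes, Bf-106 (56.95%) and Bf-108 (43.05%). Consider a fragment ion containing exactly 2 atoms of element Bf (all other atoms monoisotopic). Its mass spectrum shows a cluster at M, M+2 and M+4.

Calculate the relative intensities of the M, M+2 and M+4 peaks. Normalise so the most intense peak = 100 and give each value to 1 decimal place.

The 2 Bf atoms are independent, so intensities follow the terms of (0.5695 + 0.4305)^2.
P(M) = 0.5695^2 = 0.324330
P(M+2) = 2 × 0.5695^1 × 0.4305^1 = 0.490339
P(M+4) = 0.4305^2 = 0.185330
The M+2 peak is largest (0.490339); scaling to 100 gives 66.1 : 100.0 : 37.8.

66.1 : 100.0 : 37.8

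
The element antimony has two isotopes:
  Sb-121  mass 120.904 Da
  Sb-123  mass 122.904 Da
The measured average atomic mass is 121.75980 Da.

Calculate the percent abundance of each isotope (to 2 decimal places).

Let x be the fractional abundance of Sb-121; then Sb-123 has abundance 1 − x.
120.904·x + 122.904·(1 − x) = 121.75980
(120.904 − 122.904)·x = 121.75980 − 122.904
x = -1.14420 / -2.000 = 0.57210 → 57.21% Sb-121, 42.79% Sb-123.

Sb-121: 57.21%, Sb-123: 42.79%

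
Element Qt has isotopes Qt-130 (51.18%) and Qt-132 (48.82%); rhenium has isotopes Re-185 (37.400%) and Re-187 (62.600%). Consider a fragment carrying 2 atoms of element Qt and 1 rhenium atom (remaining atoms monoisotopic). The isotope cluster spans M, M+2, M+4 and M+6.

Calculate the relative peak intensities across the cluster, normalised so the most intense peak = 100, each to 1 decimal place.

24.4 : 87.3 : 100.0 : 37.1

Element Qt pattern (n=2): 0.26193924 : 0.49972152 : 0.23833924
Rhenium pattern (n=1): 0.3740 : 0.6260
Convolve the two distributions (both contribute in 2-u steps):
  M: 0.26193924×0.3740 = 0.097965
  M+2: 0.26193924×0.6260 + 0.49972152×0.3740 = 0.350870
  M+4: 0.49972152×0.6260 + 0.23833924×0.3740 = 0.401965
  M+6: 0.23833924×0.6260 = 0.149200
Scale to base peak (0.401965) = 100: 24.4 : 87.3 : 100.0 : 37.1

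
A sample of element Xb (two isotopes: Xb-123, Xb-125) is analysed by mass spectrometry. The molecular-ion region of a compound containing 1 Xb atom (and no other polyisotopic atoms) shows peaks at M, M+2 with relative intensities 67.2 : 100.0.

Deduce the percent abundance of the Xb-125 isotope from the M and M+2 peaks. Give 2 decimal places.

59.81%

Let p = fractional abundance of Xb-123. I(M+2)/I(M) = [C(1,1)·p^0·(1−p)] / p^1 = 1·(1−p)/p = 100.0/67.2 = 1.4881
(1−p)/p = 1.4881/1 = 1.4881  ⇒  p = 1/(1 + 1.4881) = 0.4019
Xb-123: 40.19%, Xb-125: 59.81%.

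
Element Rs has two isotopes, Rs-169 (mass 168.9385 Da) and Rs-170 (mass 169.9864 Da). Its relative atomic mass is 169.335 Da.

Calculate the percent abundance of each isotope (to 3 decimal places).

Rs-169: 62.162%, Rs-170: 37.838%

With x = fraction of Rs-169 (so Rs-170 is 1 − x):
168.9385·x + 169.9864·(1 − x) = 169.335
(168.9385 − 169.9864)·x = 169.335 − 169.9864
x = -0.6514 / -1.0479 = 0.62162 → 62.162% Rs-169, 37.838% Rs-170.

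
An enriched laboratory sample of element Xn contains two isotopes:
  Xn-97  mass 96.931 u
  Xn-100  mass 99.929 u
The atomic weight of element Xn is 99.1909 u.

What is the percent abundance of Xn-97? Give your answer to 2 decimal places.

24.62%

With x = fraction of Xn-97 (so Xn-100 is 1 − x):
96.931·x + 99.929·(1 − x) = 99.1909
(96.931 − 99.929)·x = 99.1909 − 99.929
x = -0.7381 / -2.998 = 0.24620 → 24.62% Xn-97, 75.38% Xn-100.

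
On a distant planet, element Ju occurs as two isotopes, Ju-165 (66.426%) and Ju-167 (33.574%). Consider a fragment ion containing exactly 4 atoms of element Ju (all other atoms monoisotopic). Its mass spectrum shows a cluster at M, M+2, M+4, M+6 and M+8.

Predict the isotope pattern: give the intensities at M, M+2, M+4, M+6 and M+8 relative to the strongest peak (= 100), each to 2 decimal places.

Each Ju atom is independently Ju-165 (p = 0.66426) or Ju-167 (q = 0.33574); the cluster is the binomial expansion (p + q)^4.
P(M) = 0.66426^4 = 0.194694
P(M+2) = 4 × 0.66426^3 × 0.33574^1 = 0.393620
P(M+4) = 6 × 0.66426^2 × 0.33574^2 = 0.298424
P(M+6) = 4 × 0.66426^1 × 0.33574^3 = 0.100556
P(M+8) = 0.33574^4 = 0.012706
The M+2 peak is largest (0.393620); scaling to 100 gives 49.46 : 100.00 : 75.82 : 25.55 : 3.23.

49.46 : 100.00 : 75.82 : 25.55 : 3.23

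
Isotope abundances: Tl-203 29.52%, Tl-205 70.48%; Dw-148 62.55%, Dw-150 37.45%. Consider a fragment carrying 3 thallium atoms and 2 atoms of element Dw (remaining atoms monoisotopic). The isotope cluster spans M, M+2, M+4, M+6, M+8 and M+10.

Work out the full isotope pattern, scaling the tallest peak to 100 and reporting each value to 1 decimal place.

Thallium pattern (n=3): 0.02572463 : 0.18425524 : 0.43991564 : 0.35010449
Element Dw pattern (n=2): 0.39125025 : 0.4684995 : 0.14025025
Convolve the two distributions (both contribute in 2-u steps):
  M: 0.02572463×0.39125025 = 0.010065
  M+2: 0.02572463×0.4684995 + 0.18425524×0.39125025 = 0.084142
  M+4: 0.02572463×0.14025025 + 0.18425524×0.4684995 + 0.43991564×0.39125025 = 0.262048
  M+6: 0.18425524×0.14025025 + 0.43991564×0.4684995 + 0.35010449×0.39125025 = 0.368921
  M+8: 0.43991564×0.14025025 + 0.35010449×0.4684995 = 0.225722
  M+10: 0.35010449×0.14025025 = 0.049102
Scale to base peak (0.368921) = 100: 2.7 : 22.8 : 71.0 : 100.0 : 61.2 : 13.3

2.7 : 22.8 : 71.0 : 100.0 : 61.2 : 13.3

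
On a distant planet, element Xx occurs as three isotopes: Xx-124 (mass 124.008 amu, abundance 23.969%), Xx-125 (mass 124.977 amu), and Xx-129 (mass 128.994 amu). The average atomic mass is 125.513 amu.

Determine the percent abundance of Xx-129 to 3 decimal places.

19.125%

Let x and y be the fractions of Xx-125 and Xx-129. Then x + y = 1 − 0.23969 = 0.76031 and 124.977x + 128.994y = 125.513 − 0.23969×124.008 = 95.78952248.
Substituting: 124.977x + 128.994(0.76031 − x) = 95.78952248
(124.977 − 128.994)x = -2.28590566  ⇒  x = 0.56906, y = 0.19125
Xx-125: 56.906%, Xx-129: 19.125%.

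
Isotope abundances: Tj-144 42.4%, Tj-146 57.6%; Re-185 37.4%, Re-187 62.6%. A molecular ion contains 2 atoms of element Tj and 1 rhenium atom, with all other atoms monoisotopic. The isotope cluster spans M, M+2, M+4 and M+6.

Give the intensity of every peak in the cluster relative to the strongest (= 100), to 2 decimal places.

15.64 : 68.68 : 100.00 : 48.32

Element Tj pattern (n=2): 0.179776 : 0.488448 : 0.331776
Rhenium pattern (n=1): 0.3740 : 0.6260
Convolve the two distributions (both contribute in 2-u steps):
  M: 0.179776×0.3740 = 0.067236
  M+2: 0.179776×0.6260 + 0.488448×0.3740 = 0.295219
  M+4: 0.488448×0.6260 + 0.331776×0.3740 = 0.429853
  M+6: 0.331776×0.6260 = 0.207692
Scale to base peak (0.429853) = 100: 15.64 : 68.68 : 100.00 : 48.32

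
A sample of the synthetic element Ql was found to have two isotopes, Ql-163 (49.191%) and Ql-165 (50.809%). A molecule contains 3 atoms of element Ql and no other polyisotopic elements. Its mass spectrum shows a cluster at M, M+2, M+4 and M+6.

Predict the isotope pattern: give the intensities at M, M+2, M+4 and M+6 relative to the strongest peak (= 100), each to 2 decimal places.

Expanding (0.49191 + 0.50809)^3:
P(M) = 0.49191^3 = 0.119030
P(M+2) = 3 × 0.49191^2 × 0.50809^1 = 0.368836
P(M+4) = 3 × 0.49191^1 × 0.50809^2 = 0.380968
P(M+6) = 0.50809^3 = 0.131166
The M+4 peak is largest (0.380968); scaling to 100 gives 31.24 : 96.82 : 100.00 : 34.43.

31.24 : 96.82 : 100.00 : 34.43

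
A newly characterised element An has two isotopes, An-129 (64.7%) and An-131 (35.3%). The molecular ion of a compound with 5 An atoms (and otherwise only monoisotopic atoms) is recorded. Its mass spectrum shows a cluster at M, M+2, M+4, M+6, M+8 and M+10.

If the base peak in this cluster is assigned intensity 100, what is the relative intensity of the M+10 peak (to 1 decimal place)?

Term probabilities: M 0.1134, M+2 0.3093, M+4 0.3375, M+6 0.1841, M+8 0.0502, M+10 0.0055. Base peak = M+4.
P(M+4) = C(5,2) × 0.647^3 × 0.353^2 = 10 × 0.27084002 × 0.124609 = 0.337491 (base)
P(M+10) = C(5,5) × 0.647^0 × 0.353^5 = 1 × 1.0000 × 0.00548117 = 0.005481
Relative intensity = 0.005481 / 0.337491 × 100 = 1.6

1.6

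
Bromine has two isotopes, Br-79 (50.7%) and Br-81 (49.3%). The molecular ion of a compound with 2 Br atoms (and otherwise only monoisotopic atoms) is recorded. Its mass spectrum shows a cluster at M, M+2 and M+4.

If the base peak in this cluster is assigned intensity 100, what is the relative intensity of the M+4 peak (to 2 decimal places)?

48.62

Binomial terms of (0.507 + 0.493)^2: M 0.2570, M+2 0.4999, M+4 0.2430 → M+2 is the base peak.
P(M+2) = C(2,1) × 0.507^1 × 0.493^1 = 2 × 0.5070 × 0.4930 = 0.499902 (base)
P(M+4) = C(2,2) × 0.507^0 × 0.493^2 = 1 × 1.0000 × 0.243049 = 0.243049
Relative intensity = 0.243049 / 0.499902 × 100 = 48.62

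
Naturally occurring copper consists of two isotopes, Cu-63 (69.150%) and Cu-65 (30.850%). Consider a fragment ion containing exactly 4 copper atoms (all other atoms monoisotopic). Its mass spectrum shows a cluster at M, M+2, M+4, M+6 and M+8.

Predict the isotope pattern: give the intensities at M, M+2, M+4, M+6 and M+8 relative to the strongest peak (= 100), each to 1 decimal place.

56.0 : 100.0 : 66.9 : 19.9 : 2.2

Each Cu atom is independently Cu-63 (p = 0.69150) or Cu-65 (q = 0.30850); the cluster is the binomial expansion (p + q)^4.
P(M) = 0.69150^4 = 0.228649
P(M+2) = 4 × 0.69150^3 × 0.30850^1 = 0.408030
P(M+4) = 6 × 0.69150^2 × 0.30850^2 = 0.273052
P(M+6) = 4 × 0.69150^1 × 0.30850^3 = 0.081212
P(M+8) = 0.30850^4 = 0.009058
The M+2 peak is largest (0.408030); scaling to 100 gives 56.0 : 100.0 : 66.9 : 19.9 : 2.2.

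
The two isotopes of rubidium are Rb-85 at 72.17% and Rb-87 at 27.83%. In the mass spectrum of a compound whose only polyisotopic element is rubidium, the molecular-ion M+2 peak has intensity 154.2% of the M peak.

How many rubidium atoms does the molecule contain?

With n Rb atoms, P(M+2)/P(M) = C(n,1)·p^(n−1)q / p^n = n·q/p = n · 0.2783/0.7217.
n = 1.542 × 0.7217/0.2783 = 4.00 ≈ 4

4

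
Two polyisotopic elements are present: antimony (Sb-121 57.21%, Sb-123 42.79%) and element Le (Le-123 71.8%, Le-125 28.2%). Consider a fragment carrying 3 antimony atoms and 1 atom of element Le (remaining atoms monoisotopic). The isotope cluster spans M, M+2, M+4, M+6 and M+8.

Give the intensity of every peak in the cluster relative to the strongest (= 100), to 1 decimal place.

37.9 : 100.0 : 97.1 : 40.9 : 6.2

Antimony pattern (n=3): 0.18724742 : 0.42015297 : 0.3142518 : 0.07834781
Element Le pattern (n=1): 0.7180 : 0.2820
Convolve the two distributions (both contribute in 2-u steps):
  M: 0.18724742×0.7180 = 0.134444
  M+2: 0.18724742×0.2820 + 0.42015297×0.7180 = 0.354474
  M+4: 0.42015297×0.2820 + 0.3142518×0.7180 = 0.344116
  M+6: 0.3142518×0.2820 + 0.07834781×0.7180 = 0.144873
  M+8: 0.07834781×0.2820 = 0.022094
Scale to base peak (0.354474) = 100: 37.9 : 100.0 : 97.1 : 40.9 : 6.2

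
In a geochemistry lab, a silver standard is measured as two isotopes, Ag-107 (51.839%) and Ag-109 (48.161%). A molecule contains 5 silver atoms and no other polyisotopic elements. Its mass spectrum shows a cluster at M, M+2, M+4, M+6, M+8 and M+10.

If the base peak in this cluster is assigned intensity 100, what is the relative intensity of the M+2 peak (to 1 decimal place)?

53.8

Binomial terms of (0.51839 + 0.48161)^5: M 0.0374, M+2 0.1739, M+4 0.3231, M+6 0.3002, M+8 0.1394, M+10 0.0259 → M+4 is the base peak.
P(M+4) = C(5,2) × 0.51839^3 × 0.48161^2 = 10 × 0.13930601 × 0.23194819 = 0.323118 (base)
P(M+2) = C(5,1) × 0.51839^4 × 0.48161^1 = 5 × 0.07221484 × 0.48161 = 0.173897
Relative intensity = 0.173897 / 0.323118 × 100 = 53.8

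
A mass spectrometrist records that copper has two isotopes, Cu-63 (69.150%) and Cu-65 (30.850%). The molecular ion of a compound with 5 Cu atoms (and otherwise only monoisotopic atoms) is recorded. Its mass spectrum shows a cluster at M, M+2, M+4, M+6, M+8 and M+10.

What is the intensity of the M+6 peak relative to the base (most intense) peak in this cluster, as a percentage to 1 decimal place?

39.8%

Binomial terms of (0.69150 + 0.30850)^5: M 0.1581, M+2 0.3527, M+4 0.3147, M+6 0.1404, M+8 0.0313, M+10 0.0028 → M+2 is the base peak.
P(M+2) = C(5,1) × 0.69150^4 × 0.30850^1 = 5 × 0.2286487 × 0.3085 = 0.352691 (base)
P(M+6) = C(5,3) × 0.69150^2 × 0.30850^3 = 10 × 0.47817225 × 0.02936064 = 0.140394
Relative intensity = 0.140394 / 0.352691 × 100 = 39.8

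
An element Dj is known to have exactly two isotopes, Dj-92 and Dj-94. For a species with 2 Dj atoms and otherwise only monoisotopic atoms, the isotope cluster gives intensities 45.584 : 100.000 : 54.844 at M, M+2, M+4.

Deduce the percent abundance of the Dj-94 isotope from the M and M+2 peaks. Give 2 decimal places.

52.31%

If p is the fraction of Dj that is Dj-92, then I(M+2)/I(M) = [C(2,1)·p^1·(1−p)] / p^2 = 2·(1−p)/p = 100.000/45.584 = 2.1938
(1−p)/p = 2.1938/2 = 1.0969  ⇒  p = 1/(1 + 1.0969) = 0.4769
Dj-92: 47.69%, Dj-94: 52.31%.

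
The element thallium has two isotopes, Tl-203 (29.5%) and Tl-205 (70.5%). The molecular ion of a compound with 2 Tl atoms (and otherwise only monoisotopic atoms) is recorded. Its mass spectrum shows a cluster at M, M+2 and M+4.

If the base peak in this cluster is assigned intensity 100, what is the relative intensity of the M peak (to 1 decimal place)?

(0.295 + 0.705)^2 gives M 0.0870, M+2 0.4160, M+4 0.4970; the largest is M+4.
P(M+4) = C(2,2) × 0.295^0 × 0.705^2 = 1 × 1.0000 × 0.497025 = 0.497025 (base)
P(M) = C(2,0) × 0.295^2 × 0.705^0 = 1 × 0.087025 × 1.0000 = 0.087025
Relative intensity = 0.087025 / 0.497025 × 100 = 17.5

17.5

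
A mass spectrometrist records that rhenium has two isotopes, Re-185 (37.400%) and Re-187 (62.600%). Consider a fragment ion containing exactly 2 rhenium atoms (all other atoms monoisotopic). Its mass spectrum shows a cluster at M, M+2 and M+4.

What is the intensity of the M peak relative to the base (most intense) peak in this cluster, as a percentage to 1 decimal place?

Binomial terms of (0.37400 + 0.62600)^2: M 0.1399, M+2 0.4682, M+4 0.3919 → M+2 is the base peak.
P(M+2) = C(2,1) × 0.37400^1 × 0.62600^1 = 2 × 0.3740 × 0.6260 = 0.468248 (base)
P(M) = C(2,0) × 0.37400^2 × 0.62600^0 = 1 × 0.139876 × 1.0000 = 0.139876
Relative intensity = 0.139876 / 0.468248 × 100 = 29.9

29.9%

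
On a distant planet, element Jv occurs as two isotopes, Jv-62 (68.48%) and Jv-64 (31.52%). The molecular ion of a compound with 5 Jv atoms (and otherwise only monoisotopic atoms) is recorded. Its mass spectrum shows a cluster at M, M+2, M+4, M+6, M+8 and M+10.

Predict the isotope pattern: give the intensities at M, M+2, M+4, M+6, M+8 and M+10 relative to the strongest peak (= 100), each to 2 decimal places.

43.45 : 100.00 : 92.06 : 42.37 : 9.75 : 0.90

The 5 Jv atoms are independent, so intensities follow the terms of (0.6848 + 0.3152)^5.
P(M) = 0.6848^5 = 0.150598
P(M+2) = 5 × 0.6848^4 × 0.3152^1 = 0.346586
P(M+4) = 10 × 0.6848^3 × 0.3152^2 = 0.319054
P(M+6) = 10 × 0.6848^2 × 0.3152^3 = 0.146854
P(M+8) = 5 × 0.6848^1 × 0.3152^4 = 0.033797
P(M+10) = 0.3152^5 = 0.003111
The M+2 peak is largest (0.346586); scaling to 100 gives 43.45 : 100.00 : 92.06 : 42.37 : 9.75 : 0.90.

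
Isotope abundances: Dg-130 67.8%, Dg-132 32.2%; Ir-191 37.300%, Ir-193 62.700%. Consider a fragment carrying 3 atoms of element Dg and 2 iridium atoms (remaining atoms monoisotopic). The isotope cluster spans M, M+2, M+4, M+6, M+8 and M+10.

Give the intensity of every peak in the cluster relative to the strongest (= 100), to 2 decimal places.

12.06 : 57.72 : 100.00 : 77.28 : 27.40 : 3.65

Element Dg pattern (n=3): 0.31166575 : 0.44405474 : 0.21089326 : 0.03338625
Iridium pattern (n=2): 0.139129 : 0.467742 : 0.393129
Convolve the two distributions (both contribute in 2-u steps):
  M: 0.31166575×0.139129 = 0.043362
  M+2: 0.31166575×0.467742 + 0.44405474×0.139129 = 0.207560
  M+4: 0.31166575×0.393129 + 0.44405474×0.467742 + 0.21089326×0.139129 = 0.359569
  M+6: 0.44405474×0.393129 + 0.21089326×0.467742 + 0.03338625×0.139129 = 0.277859
  M+8: 0.21089326×0.393129 + 0.03338625×0.467742 = 0.098524
  M+10: 0.03338625×0.393129 = 0.013125
Scale to base peak (0.359569) = 100: 12.06 : 57.72 : 100.00 : 77.28 : 27.40 : 3.65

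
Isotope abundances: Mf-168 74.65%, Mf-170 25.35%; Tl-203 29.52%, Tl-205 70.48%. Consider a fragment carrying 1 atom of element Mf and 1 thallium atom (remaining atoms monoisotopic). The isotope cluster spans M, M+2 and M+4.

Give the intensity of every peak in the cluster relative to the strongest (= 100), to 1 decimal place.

Element Mf pattern (n=1): 0.7465 : 0.2535
Thallium pattern (n=1): 0.2952 : 0.7048
Convolve the two distributions (both contribute in 2-u steps):
  M: 0.7465×0.2952 = 0.220367
  M+2: 0.7465×0.7048 + 0.2535×0.2952 = 0.600966
  M+4: 0.2535×0.7048 = 0.178667
Scale to base peak (0.600966) = 100: 36.7 : 100.0 : 29.7

36.7 : 100.0 : 29.7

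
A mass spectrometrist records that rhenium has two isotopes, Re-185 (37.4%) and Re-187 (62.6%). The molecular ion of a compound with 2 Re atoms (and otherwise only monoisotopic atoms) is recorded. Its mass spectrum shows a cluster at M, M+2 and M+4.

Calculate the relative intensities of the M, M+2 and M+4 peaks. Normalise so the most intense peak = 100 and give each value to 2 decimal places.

29.87 : 100.00 : 83.69

Expanding (0.374 + 0.626)^2:
P(M) = 0.374^2 = 0.139876
P(M+2) = 2 × 0.374^1 × 0.626^1 = 0.468248
P(M+4) = 0.626^2 = 0.391876
The M+2 peak is largest (0.468248); scaling to 100 gives 29.87 : 100.00 : 83.69.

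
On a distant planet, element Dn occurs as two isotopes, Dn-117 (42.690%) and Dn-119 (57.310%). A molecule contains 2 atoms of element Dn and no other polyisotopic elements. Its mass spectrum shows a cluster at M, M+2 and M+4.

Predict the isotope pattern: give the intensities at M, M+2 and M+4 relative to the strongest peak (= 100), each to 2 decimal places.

37.24 : 100.00 : 67.12

Expanding (0.42690 + 0.57310)^2:
P(M) = 0.42690^2 = 0.182244
P(M+2) = 2 × 0.42690^1 × 0.57310^1 = 0.489313
P(M+4) = 0.57310^2 = 0.328444
The M+2 peak is largest (0.489313); scaling to 100 gives 37.24 : 100.00 : 67.12.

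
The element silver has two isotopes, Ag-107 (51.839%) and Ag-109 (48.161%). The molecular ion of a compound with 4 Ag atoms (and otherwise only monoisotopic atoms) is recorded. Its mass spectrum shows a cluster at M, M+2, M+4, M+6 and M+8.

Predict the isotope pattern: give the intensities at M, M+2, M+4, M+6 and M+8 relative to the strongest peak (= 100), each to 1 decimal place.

19.3 : 71.8 : 100.0 : 61.9 : 14.4

Expanding (0.51839 + 0.48161)^4:
P(M) = 0.51839^4 = 0.072215
P(M+2) = 4 × 0.51839^3 × 0.48161^1 = 0.268365
P(M+4) = 6 × 0.51839^2 × 0.48161^2 = 0.373986
P(M+6) = 4 × 0.51839^1 × 0.48161^3 = 0.231634
P(M+8) = 0.48161^4 = 0.053800
The M+4 peak is largest (0.373986); scaling to 100 gives 19.3 : 71.8 : 100.0 : 61.9 : 14.4.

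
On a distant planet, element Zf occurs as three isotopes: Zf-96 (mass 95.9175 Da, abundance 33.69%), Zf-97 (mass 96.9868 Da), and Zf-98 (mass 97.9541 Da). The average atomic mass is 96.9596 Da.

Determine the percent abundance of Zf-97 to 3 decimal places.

31.879%

Let x and y be the fractions of Zf-97 and Zf-98. Then x + y = 1 − 0.3369 = 0.6631 and 96.9868x + 97.9541y = 96.9596 − 0.3369×95.9175 = 64.64499425.
Substituting: 96.9868x + 97.9541(0.6631 − x) = 64.64499425
(96.9868 − 97.9541)x = -0.30836946  ⇒  x = 0.31879, y = 0.34431
Zf-97: 31.879%, Zf-98: 34.431%.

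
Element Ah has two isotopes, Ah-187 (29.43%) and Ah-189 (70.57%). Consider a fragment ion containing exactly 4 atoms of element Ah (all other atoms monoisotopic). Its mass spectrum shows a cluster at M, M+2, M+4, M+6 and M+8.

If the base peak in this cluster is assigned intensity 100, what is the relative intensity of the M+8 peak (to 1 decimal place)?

59.9

(0.2943 + 0.7057)^4 gives M 0.0075, M+2 0.0720, M+4 0.2588, M+6 0.4137, M+8 0.2480; the largest is M+6.
P(M+6) = C(4,3) × 0.2943^1 × 0.7057^3 = 4 × 0.2943 × 0.35144741 = 0.413724 (base)
P(M+8) = C(4,4) × 0.2943^0 × 0.7057^4 = 1 × 1.0000 × 0.24801644 = 0.248016
Relative intensity = 0.248016 / 0.413724 × 100 = 59.9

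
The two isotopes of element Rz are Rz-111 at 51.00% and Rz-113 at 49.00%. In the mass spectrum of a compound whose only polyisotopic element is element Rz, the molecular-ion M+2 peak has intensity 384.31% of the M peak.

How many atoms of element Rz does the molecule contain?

4

With n Rz atoms, P(M+2)/P(M) = C(n,1)·p^(n−1)q / p^n = n·q/p = n · 0.4900/0.5100.
n = 3.8431 × 0.5100/0.4900 = 4.00 ≈ 4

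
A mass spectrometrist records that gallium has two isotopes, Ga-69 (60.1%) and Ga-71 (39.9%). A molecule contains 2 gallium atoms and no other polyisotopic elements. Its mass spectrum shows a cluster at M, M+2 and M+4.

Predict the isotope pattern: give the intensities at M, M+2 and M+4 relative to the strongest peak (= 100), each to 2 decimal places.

Each Ga atom is independently Ga-69 (p = 0.601) or Ga-71 (q = 0.399); the cluster is the binomial expansion (p + q)^2.
P(M) = 0.601^2 = 0.361201
P(M+2) = 2 × 0.601^1 × 0.399^1 = 0.479598
P(M+4) = 0.399^2 = 0.159201
The M+2 peak is largest (0.479598); scaling to 100 gives 75.31 : 100.00 : 33.19.

75.31 : 100.00 : 33.19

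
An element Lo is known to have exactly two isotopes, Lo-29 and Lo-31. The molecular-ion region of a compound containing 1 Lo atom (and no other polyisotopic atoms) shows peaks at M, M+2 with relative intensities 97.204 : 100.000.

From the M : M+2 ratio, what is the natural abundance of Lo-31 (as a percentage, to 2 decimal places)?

If p is the fraction of Lo that is Lo-29, then I(M+2)/I(M) = [C(1,1)·p^0·(1−p)] / p^1 = 1·(1−p)/p = 100.000/97.204 = 1.0288
(1−p)/p = 1.0288/1 = 1.0288  ⇒  p = 1/(1 + 1.0288) = 0.4929
Lo-29: 49.29%, Lo-31: 50.71%.

50.71%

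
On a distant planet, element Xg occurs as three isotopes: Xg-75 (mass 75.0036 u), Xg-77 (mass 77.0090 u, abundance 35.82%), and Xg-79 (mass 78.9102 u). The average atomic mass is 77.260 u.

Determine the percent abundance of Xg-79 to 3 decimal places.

39.371%

Let x and y be the fractions of Xg-75 and Xg-79. Then x + y = 1 − 0.3582 = 0.6418 and 75.0036x + 78.9102y = 77.260 − 0.3582×77.0090 = 49.6753762.
Substituting: 75.0036x + 78.9102(0.6418 − x) = 49.6753762
(75.0036 − 78.9102)x = -0.96919016  ⇒  x = 0.24809, y = 0.39371
Xg-75: 24.809%, Xg-79: 39.371%.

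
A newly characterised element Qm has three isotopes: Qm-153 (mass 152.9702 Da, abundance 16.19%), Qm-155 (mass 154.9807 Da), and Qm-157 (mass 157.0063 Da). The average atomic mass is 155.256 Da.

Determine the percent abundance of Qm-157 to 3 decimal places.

The remaining 83.81% is split between Qm-155 (fraction x) and Qm-157 (fraction 0.8381 − x).
Substituting: 154.9807x + 157.0063(0.8381 − x) = 130.49012462
(154.9807 − 157.0063)x = -1.09685541  ⇒  x = 0.54150, y = 0.29660
Qm-155: 54.150%, Qm-157: 29.660%.

29.660%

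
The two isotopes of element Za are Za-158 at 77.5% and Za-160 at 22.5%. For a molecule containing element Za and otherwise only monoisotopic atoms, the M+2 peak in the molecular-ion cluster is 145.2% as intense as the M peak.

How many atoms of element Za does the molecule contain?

5

With n Za atoms, P(M+2)/P(M) = C(n,1)·p^(n−1)q / p^n = n·q/p = n · 0.225/0.775.
n = 1.452 × 0.775/0.225 = 5.00 ≈ 5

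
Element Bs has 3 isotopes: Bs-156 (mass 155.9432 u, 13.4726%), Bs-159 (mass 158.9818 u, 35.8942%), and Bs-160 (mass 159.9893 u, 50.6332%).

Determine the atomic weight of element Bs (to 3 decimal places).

The abundance-weighted mean is 0.134726 × 155.9432 + 0.358942 × 158.9818 + 0.506332 × 159.9893
= 21.00960 + 57.06525 + 81.00770 = 159.08255 u

159.083 u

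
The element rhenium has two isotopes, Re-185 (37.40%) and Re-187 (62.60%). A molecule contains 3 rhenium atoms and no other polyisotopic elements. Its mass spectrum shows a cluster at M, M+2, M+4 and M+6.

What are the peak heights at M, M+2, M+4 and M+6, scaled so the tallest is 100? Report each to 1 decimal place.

11.9 : 59.7 : 100.0 : 55.8

Each Re atom is independently Re-185 (p = 0.3740) or Re-187 (q = 0.6260); the cluster is the binomial expansion (p + q)^3.
P(M) = 0.3740^3 = 0.052314
P(M+2) = 3 × 0.3740^2 × 0.6260^1 = 0.262687
P(M+4) = 3 × 0.3740^1 × 0.6260^2 = 0.439685
P(M+6) = 0.6260^3 = 0.245314
The M+4 peak is largest (0.439685); scaling to 100 gives 11.9 : 59.7 : 100.0 : 55.8.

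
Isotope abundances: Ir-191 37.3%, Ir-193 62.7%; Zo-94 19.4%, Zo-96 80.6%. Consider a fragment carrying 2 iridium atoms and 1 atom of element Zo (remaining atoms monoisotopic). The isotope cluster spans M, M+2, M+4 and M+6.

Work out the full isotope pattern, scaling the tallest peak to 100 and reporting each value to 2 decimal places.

5.95 : 44.76 : 100.00 : 69.91

Iridium pattern (n=2): 0.139129 : 0.467742 : 0.393129
Element Zo pattern (n=1): 0.1940 : 0.8060
Convolve the two distributions (both contribute in 2-u steps):
  M: 0.139129×0.1940 = 0.026991
  M+2: 0.139129×0.8060 + 0.467742×0.1940 = 0.202880
  M+4: 0.467742×0.8060 + 0.393129×0.1940 = 0.453267
  M+6: 0.393129×0.8060 = 0.316862
Scale to base peak (0.453267) = 100: 5.95 : 44.76 : 100.00 : 69.91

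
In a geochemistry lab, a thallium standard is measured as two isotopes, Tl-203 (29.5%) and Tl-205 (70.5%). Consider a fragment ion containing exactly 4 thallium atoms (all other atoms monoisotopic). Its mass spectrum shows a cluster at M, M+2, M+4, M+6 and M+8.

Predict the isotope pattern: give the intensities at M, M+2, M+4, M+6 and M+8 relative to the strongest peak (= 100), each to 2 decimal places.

1.83 : 17.51 : 62.77 : 100.00 : 59.75

The 4 Tl atoms are independent, so intensities follow the terms of (0.295 + 0.705)^4.
P(M) = 0.295^4 = 0.007573
P(M+2) = 4 × 0.295^3 × 0.705^1 = 0.072396
P(M+4) = 6 × 0.295^2 × 0.705^2 = 0.259522
P(M+6) = 4 × 0.295^1 × 0.705^3 = 0.413475
P(M+8) = 0.705^4 = 0.247034
The M+6 peak is largest (0.413475); scaling to 100 gives 1.83 : 17.51 : 62.77 : 100.00 : 59.75.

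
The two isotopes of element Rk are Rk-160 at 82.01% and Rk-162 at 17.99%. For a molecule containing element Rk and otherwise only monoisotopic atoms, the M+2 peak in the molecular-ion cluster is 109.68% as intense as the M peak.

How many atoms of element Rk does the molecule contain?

5

For n independent Rk atoms, I(M+2)/I(M) = n · (abundance Rk-162) / (abundance Rk-160) = n · 0.1799/0.8201.
n = 1.0968 × 0.8201/0.1799 = 5.00 ≈ 5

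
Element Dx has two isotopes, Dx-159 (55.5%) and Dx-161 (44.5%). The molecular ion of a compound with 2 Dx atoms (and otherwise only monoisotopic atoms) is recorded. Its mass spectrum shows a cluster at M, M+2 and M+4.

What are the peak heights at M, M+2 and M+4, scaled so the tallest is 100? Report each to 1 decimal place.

62.4 : 100.0 : 40.1

The 2 Dx atoms are independent, so intensities follow the terms of (0.555 + 0.445)^2.
P(M) = 0.555^2 = 0.308025
P(M+2) = 2 × 0.555^1 × 0.445^1 = 0.493950
P(M+4) = 0.445^2 = 0.198025
The M+2 peak is largest (0.493950); scaling to 100 gives 62.4 : 100.0 : 40.1.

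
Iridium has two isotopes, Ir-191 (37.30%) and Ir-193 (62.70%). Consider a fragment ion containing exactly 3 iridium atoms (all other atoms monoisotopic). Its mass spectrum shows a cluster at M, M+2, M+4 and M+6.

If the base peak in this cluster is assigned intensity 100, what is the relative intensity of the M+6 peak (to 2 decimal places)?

(0.3730 + 0.6270)^3 gives M 0.0519, M+2 0.2617, M+4 0.4399, M+6 0.2465; the largest is M+4.
P(M+4) = C(3,2) × 0.3730^1 × 0.6270^2 = 3 × 0.3730 × 0.393129 = 0.439911 (base)
P(M+6) = C(3,3) × 0.3730^0 × 0.6270^3 = 1 × 1.0000 × 0.24649188 = 0.246492
Relative intensity = 0.246492 / 0.439911 × 100 = 56.03

56.03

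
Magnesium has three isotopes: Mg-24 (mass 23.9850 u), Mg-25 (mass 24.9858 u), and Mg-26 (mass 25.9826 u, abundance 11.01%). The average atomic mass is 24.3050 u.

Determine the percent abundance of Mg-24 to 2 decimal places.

Let x and y be the fractions of Mg-24 and Mg-25. Then x + y = 1 − 0.1101 = 0.8899 and 23.9850x + 24.9858y = 24.3050 − 0.1101×25.9826 = 21.44431574.
Substituting: 23.9850x + 24.9858(0.8899 − x) = 21.44431574
(23.9850 − 24.9858)x = -0.79054768  ⇒  x = 0.78992, y = 0.09998
Mg-24: 78.99%, Mg-25: 10.00%.

78.99%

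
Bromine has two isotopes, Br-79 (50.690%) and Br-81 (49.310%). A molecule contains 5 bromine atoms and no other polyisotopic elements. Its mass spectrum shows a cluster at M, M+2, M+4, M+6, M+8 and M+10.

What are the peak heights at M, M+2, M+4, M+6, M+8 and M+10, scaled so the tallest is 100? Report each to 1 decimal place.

10.6 : 51.4 : 100.0 : 97.3 : 47.3 : 9.2

Expanding (0.50690 + 0.49310)^5:
P(M) = 0.50690^5 = 0.033467
P(M+2) = 5 × 0.50690^4 × 0.49310^1 = 0.162777
P(M+4) = 10 × 0.50690^3 × 0.49310^2 = 0.316692
P(M+6) = 10 × 0.50690^2 × 0.49310^3 = 0.308070
P(M+8) = 5 × 0.50690^1 × 0.49310^4 = 0.149842
P(M+10) = 0.49310^5 = 0.029152
The M+4 peak is largest (0.316692); scaling to 100 gives 10.6 : 51.4 : 100.0 : 97.3 : 47.3 : 9.2.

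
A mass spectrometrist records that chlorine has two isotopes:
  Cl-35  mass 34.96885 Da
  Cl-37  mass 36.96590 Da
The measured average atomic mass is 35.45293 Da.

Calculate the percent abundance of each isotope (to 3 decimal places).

Cl-35: 75.760%, Cl-37: 24.240%

Let x be the fractional abundance of Cl-35; then Cl-37 has abundance 1 − x.
34.96885·x + 36.96590·(1 − x) = 35.45293
(34.96885 − 36.96590)·x = 35.45293 − 36.96590
x = -1.51297 / -1.99705 = 0.75760 → 75.760% Cl-35, 24.240% Cl-37.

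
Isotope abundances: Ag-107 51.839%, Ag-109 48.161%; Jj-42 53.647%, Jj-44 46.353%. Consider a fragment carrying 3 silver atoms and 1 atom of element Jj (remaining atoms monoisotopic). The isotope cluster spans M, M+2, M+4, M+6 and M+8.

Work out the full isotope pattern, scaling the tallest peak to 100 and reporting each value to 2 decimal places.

20.01 : 73.06 : 100.00 : 60.81 : 13.86

Silver pattern (n=3): 0.13930601 : 0.38826655 : 0.36071887 : 0.11170857
Element Jj pattern (n=1): 0.53647 : 0.46353
Convolve the two distributions (both contribute in 2-u steps):
  M: 0.13930601×0.53647 = 0.074733
  M+2: 0.13930601×0.46353 + 0.38826655×0.53647 = 0.272866
  M+4: 0.38826655×0.46353 + 0.36071887×0.53647 = 0.373488
  M+6: 0.36071887×0.46353 + 0.11170857×0.53647 = 0.227132
  M+8: 0.11170857×0.46353 = 0.051780
Scale to base peak (0.373488) = 100: 20.01 : 73.06 : 100.00 : 60.81 : 13.86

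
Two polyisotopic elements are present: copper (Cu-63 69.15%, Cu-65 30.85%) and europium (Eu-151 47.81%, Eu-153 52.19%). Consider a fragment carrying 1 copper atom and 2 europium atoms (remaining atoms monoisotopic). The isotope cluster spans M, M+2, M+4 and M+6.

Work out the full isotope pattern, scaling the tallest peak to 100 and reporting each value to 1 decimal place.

Copper pattern (n=1): 0.6915 : 0.3085
Europium pattern (n=2): 0.22857961 : 0.49904078 : 0.27237961
Convolve the two distributions (both contribute in 2-u steps):
  M: 0.6915×0.22857961 = 0.158063
  M+2: 0.6915×0.49904078 + 0.3085×0.22857961 = 0.415604
  M+4: 0.6915×0.27237961 + 0.3085×0.49904078 = 0.342305
  M+6: 0.3085×0.27237961 = 0.084029
Scale to base peak (0.415604) = 100: 38.0 : 100.0 : 82.4 : 20.2

38.0 : 100.0 : 82.4 : 20.2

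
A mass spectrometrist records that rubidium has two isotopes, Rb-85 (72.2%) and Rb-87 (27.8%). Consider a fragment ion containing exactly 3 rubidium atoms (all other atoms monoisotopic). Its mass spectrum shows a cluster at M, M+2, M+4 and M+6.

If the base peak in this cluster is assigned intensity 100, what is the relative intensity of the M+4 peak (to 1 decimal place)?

38.5

Term probabilities: M 0.3764, M+2 0.4348, M+4 0.1674, M+6 0.0215. Base peak = M+2.
P(M+2) = C(3,1) × 0.722^2 × 0.278^1 = 3 × 0.521284 × 0.2780 = 0.434751 (base)
P(M+4) = C(3,2) × 0.722^1 × 0.278^2 = 3 × 0.7220 × 0.077284 = 0.167397
Relative intensity = 0.167397 / 0.434751 × 100 = 38.5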